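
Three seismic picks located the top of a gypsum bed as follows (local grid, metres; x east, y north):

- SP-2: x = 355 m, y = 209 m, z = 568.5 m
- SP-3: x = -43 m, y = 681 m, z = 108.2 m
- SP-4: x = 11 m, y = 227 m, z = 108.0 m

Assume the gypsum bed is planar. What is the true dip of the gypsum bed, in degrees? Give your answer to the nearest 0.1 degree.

53.6°

Let the plane be z = a·x + b·y + c.
SP-3−SP-2: −398a + 472b = −460.3;  SP-4−SP-2: −344a + 18b = −460.5.
Solving gives a = 1.34707, b = 0.16066.
Gradient magnitude |∇z| = √(a² + b²) = √(1.81460 + 0.02581) = 1.35662.
True dip = arctan(1.35662) = 53.6°, dipping toward W (azimuth ≈ 263°).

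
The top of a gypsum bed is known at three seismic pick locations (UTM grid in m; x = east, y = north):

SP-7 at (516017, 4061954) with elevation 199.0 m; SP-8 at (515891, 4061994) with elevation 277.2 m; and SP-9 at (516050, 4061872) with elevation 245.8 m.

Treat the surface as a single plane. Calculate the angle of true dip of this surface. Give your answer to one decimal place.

52.8°

Two edge vectors: SP-7→SP-8 = (-126, 40, 78.2), SP-7→SP-9 = (33, -82, 46.8).
Normal n = (SP-7→SP-8) × (SP-7→SP-9) = (8284.4, 8477.4, 9012).
So ∂z/∂x = −n_x/n_z = −0.91926 and ∂z/∂y = −n_y/n_z = −0.94068.
Gradient magnitude |∇z| = √(a² + b²) = √(0.84504 + 0.88488) = 1.31526.
True dip = arctan(1.31526) = 52.8°, dipping toward NE (azimuth ≈ 044°).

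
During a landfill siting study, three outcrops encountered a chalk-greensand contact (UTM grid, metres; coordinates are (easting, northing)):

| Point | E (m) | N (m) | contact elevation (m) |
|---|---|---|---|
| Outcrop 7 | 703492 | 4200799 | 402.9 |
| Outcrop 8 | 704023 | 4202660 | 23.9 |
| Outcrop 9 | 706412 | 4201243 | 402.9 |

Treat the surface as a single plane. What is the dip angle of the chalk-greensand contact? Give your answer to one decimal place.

Two edge vectors: Outcrop 7→Outcrop 8 = (531, 1861, -379), Outcrop 7→Outcrop 9 = (2920, 444, 0).
Normal n = (Outcrop 7→Outcrop 8) × (Outcrop 7→Outcrop 9) = (168276, -1106680, -5198356).
So ∂z/∂E = −n_x/n_z = 0.03237 and ∂z/∂N = −n_y/n_z = −0.21289.
Gradient magnitude |∇z| = √(a² + b²) = √(0.00105 + 0.04532) = 0.21534.
True dip = arctan(0.21534) = 12.2°, dipping toward N (azimuth ≈ 351°).

12.2°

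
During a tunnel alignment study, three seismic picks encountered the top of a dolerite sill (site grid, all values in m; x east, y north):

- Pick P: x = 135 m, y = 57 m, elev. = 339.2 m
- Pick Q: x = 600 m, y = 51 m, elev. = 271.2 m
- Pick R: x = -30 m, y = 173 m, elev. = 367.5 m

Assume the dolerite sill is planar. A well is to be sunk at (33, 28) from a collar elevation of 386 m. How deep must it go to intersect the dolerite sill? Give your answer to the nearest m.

Two edge vectors: Pick P→Pick Q = (465, -6, -68), Pick P→Pick R = (-165, 116, 28.3).
Normal n = (Pick P→Pick Q) × (Pick P→Pick R) = (7718.2, -1939.5, 52950).
So ∂z/∂x = −n_x/n_z = −0.14576 and ∂z/∂y = −n_y/n_z = 0.03663.
Intercept c from Pick P: 339.2 + 19.68 − 2.09 = 356.79.
At (33, 28): z_contact = −4.8 + 1.0 + 356.79 = 353.0 m.
Depth below ground = 386 − 353.0 = 33 m.

33 m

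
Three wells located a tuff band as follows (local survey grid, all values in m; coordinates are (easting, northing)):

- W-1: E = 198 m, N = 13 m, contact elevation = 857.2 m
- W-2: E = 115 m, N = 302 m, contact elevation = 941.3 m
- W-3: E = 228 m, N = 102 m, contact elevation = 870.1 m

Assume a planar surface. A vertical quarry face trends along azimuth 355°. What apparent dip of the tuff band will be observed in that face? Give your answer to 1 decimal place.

Let the plane be z = a·E + b·N + c.
W-2−W-1: −83a + 289b = 84.1;  W-3−W-1: 30a + 89b = 12.9.
Solving gives a = −0.23397, b = 0.22381.
Unit vector along 355° is (sin 355°, cos 355°) = (-0.0872, 0.9962).
Slope in that direction = a·(-0.0872) + b·(0.9962) = 0.24335.
Apparent dip = arctan|0.24335| = 13.7° (true dip is 17.9°, so apparent ≤ true as expected).

13.7°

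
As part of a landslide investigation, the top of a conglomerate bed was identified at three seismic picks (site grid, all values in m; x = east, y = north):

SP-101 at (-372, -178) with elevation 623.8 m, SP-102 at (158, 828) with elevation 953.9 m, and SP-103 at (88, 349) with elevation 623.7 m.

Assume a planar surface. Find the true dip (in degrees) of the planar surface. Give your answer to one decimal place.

51.5°

Two edge vectors: SP-101→SP-102 = (530, 1006, 330.1), SP-101→SP-103 = (460, 527, -0.1).
Normal n = (SP-101→SP-102) × (SP-101→SP-103) = (-174063.3, 151899, -183450).
So ∂z/∂x = −n_x/n_z = −0.94883 and ∂z/∂y = −n_y/n_z = 0.82801.
Gradient magnitude |∇z| = √(a² + b²) = √(0.90028 + 0.68561) = 1.25932.
True dip = arctan(1.25932) = 51.5°, dipping toward SE (azimuth ≈ 131°).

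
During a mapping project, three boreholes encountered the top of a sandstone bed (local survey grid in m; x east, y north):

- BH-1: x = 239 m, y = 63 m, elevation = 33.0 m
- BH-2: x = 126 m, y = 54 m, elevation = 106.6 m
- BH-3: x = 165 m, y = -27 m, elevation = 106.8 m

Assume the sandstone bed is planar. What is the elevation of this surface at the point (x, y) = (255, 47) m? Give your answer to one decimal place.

27.8 m

Let the plane be z = a·x + b·y + c.
BH-2−BH-1: −113a − 9b = 73.6;  BH-3−BH-1: −74a − 90b = 73.8.
Solving gives a = −0.62708, b = −0.30440.
Then c = 33 − a·239 − b·63 = 202.05.
At (255, 47): z = −159.9 − 14.3 + 202.05 = 27.8 m.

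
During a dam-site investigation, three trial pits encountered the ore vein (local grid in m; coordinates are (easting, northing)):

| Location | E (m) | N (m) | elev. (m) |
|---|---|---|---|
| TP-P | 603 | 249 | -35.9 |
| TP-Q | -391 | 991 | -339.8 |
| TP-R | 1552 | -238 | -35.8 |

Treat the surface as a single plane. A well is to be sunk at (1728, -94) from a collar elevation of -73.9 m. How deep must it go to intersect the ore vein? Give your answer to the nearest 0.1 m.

Let the plane be z = a·E + b·N + c.
TP-Q−TP-P: −994a + 742b = −303.9;  TP-R−TP-P: 949a − 487b = 0.1.
Solving gives a = −0.672142, b = −1.309986.
Then c = -35.9 − a·603 − b·249 = 695.59.
At (1728, -94): z_contact = −1161.46 + 123.14 + 695.59 = -342.74 m.
Depth below ground = -73.9 − (-342.74) = 268.8 m.

268.8 m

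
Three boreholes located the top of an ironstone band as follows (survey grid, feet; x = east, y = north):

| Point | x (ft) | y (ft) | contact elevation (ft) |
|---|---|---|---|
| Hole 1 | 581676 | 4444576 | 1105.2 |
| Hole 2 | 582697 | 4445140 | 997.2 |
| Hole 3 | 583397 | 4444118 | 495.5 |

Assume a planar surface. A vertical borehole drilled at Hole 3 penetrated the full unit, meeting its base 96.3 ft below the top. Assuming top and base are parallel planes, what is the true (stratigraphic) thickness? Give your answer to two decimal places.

89.15 ft

Two edge vectors: Hole 1→Hole 2 = (1021, 564, -108), Hole 1→Hole 3 = (1721, -458, -609.7).
Normal n = (Hole 1→Hole 2) × (Hole 1→Hole 3) = (-393334.8, 436635.7, -1438262).
So ∂z/∂x = −n_x/n_z = −0.27348 and ∂z/∂y = −n_y/n_z = 0.30359.
|∇z| = √(a²+b²) = 0.40860, so dip δ = arctan(0.40860) = 22.22°.
True thickness = vertical thickness × cos δ = 96.3 × cos 22.22° = 89.15 ft.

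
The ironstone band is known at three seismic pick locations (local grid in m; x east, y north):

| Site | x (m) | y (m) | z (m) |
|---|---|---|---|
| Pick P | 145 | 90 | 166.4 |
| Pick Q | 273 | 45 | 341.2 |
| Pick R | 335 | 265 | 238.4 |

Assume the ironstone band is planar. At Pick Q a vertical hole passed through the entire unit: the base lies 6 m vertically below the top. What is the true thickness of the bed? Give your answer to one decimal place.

3.6 m

Let the plane be z = a·x + b·y + c.
Pick Q−Pick P: 128a − 45b = 174.8;  Pick R−Pick P: 190a + 175b = 72.
Solving gives a = 1.09305, b = −0.77532.
|∇z| = √(a²+b²) = 1.34010, so dip δ = arctan(1.34010) = 53.27°.
True thickness = vertical thickness × cos δ = 6 × cos 53.27° = 3.6 m.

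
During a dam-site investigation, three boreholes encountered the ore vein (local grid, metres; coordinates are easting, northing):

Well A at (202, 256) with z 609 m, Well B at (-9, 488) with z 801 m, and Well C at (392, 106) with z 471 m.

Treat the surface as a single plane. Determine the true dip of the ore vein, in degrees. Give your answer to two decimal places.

32.88°

Two edge vectors: Well A→Well B = (-211, 232, 192), Well A→Well C = (190, -150, -138).
Normal n = (Well A→Well B) × (Well A→Well C) = (-3216, 7362, -12430).
So ∂z/∂easting = −n_x/n_z = −0.25873 and ∂z/∂northing = −n_y/n_z = 0.59228.
Gradient magnitude |∇z| = √(a² + b²) = √(0.06694 + 0.35079) = 0.64632.
True dip = arctan(0.64632) = 32.88°, dipping toward SSE (azimuth ≈ 156°).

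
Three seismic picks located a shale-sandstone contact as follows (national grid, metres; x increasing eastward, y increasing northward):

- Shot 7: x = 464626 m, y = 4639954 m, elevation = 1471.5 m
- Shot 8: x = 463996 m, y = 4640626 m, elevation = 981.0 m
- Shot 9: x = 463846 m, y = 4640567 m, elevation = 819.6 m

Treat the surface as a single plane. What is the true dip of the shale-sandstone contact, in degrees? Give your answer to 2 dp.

Let the plane be z = a·x + b·y + c.
Shot 8−Shot 7: −630a + 672b = −490.5;  Shot 9−Shot 7: −780a + 613b = −651.9.
Solving gives a = 0.99587, b = 0.20372.
Gradient magnitude |∇z| = √(a² + b²) = √(0.99176 + 0.04150) = 1.01649.
True dip = arctan(1.01649) = 45.47°, dipping toward WSW (azimuth ≈ 258°).

45.47°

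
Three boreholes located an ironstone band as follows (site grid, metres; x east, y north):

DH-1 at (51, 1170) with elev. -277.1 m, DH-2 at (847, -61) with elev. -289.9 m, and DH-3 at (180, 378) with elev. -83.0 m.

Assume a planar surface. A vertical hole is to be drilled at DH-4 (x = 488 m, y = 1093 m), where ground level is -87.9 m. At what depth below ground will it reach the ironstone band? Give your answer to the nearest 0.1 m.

Let the plane be z = a·x + b·y + c.
DH-2−DH-1: 796a − 1231b = −12.8;  DH-3−DH-1: 129a − 792b = 194.1.
Solving gives a = −0.528111, b = −0.331094.
Then c = -277.1 − a·51 − b·1170 = 137.21.
At (488, 1093): z_contact = −257.72 − 361.89 + 137.21 = -482.39 m.
Depth below ground = -87.9 − (-482.39) = 394.5 m.

394.5 m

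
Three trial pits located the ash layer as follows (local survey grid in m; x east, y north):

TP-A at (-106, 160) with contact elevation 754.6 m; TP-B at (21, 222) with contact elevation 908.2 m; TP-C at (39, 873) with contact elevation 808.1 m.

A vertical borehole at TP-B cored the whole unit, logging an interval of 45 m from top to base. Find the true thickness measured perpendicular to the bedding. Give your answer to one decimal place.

Let the plane be z = a·x + b·y + c.
TP-B−TP-A: 127a + 62b = 153.6;  TP-C−TP-A: 145a + 713b = 53.5.
Solving gives a = 1.30209, b = −0.18977.
|∇z| = √(a²+b²) = 1.31585, so dip δ = arctan(1.31585) = 52.77°.
True thickness = vertical thickness × cos δ = 45 × cos 52.77° = 27.2 m.

27.2 m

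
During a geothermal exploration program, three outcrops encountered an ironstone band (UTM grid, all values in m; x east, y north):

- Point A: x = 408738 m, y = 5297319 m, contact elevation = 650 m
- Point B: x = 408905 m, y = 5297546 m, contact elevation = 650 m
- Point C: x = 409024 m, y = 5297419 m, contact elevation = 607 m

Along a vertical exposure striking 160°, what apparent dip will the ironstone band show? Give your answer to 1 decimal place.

11.8°

Two edge vectors: Point A→Point B = (167, 227, 0), Point A→Point C = (286, 100, -43).
Normal n = (Point A→Point B) × (Point A→Point C) = (-9761, 7181, -48222).
So ∂z/∂x = −n_x/n_z = −0.20242 and ∂z/∂y = −n_y/n_z = 0.14892.
Unit vector along 160° is (sin 160°, cos 160°) = (0.3420, -0.9397).
Slope in that direction = a·(0.3420) + b·(-0.9397) = −0.20917.
Apparent dip = arctan|0.20917| = 11.8° (true dip is 14.1°, so apparent ≤ true as expected).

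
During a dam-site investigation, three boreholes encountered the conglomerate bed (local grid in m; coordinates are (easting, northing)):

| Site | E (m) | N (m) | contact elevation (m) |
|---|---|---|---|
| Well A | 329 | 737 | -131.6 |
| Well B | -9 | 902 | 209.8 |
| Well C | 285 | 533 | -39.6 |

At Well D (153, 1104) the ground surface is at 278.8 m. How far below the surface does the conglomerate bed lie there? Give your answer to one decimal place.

291.9 m

Let the plane be z = a·E + b·N + c.
Well B−Well A: −338a + 165b = 341.4;  Well C−Well A: −44a − 204b = 92.
Solving gives a = −1.113022, b = −0.210917.
Then c = -131.6 − a·329 − b·737 = 390.03.
At (153, 1104): z_contact = −170.29 − 232.85 + 390.03 = -13.11 m.
Depth below ground = 278.8 − (-13.11) = 291.9 m.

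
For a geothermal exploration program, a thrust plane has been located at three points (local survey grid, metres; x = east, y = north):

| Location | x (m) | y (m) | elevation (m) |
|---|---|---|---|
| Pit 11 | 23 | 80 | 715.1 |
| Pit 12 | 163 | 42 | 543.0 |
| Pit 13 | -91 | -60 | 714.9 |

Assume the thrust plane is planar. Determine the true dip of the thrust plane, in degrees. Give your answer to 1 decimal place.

52.4°

Two edge vectors: Pit 11→Pit 12 = (140, -38, -172.1), Pit 11→Pit 13 = (-114, -140, -0.2).
Normal n = (Pit 11→Pit 12) × (Pit 11→Pit 13) = (-24086.4, 19647.4, -23932).
So ∂z/∂x = −n_x/n_z = −1.00645 and ∂z/∂y = −n_y/n_z = 0.82097.
Gradient magnitude |∇z| = √(a² + b²) = √(1.01294 + 0.67399) = 1.29882.
True dip = arctan(1.29882) = 52.4°, dipping toward SE (azimuth ≈ 129°).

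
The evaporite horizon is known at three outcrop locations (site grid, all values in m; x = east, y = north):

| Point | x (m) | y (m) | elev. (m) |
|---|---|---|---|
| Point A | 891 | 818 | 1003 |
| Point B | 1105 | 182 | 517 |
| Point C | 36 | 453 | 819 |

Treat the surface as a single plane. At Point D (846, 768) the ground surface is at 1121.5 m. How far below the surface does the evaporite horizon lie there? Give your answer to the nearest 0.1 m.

Two edge vectors: Point A→Point B = (214, -636, -486), Point A→Point C = (-855, -365, -184).
Normal n = (Point A→Point B) × (Point A→Point C) = (-60366, 454906, -621890).
So ∂z/∂x = −n_x/n_z = −0.097069 and ∂z/∂y = −n_y/n_z = 0.731489.
Intercept c from Point A: 1003 + 86.49 − 598.36 = 491.13.
At (846, 768): z_contact = −82.12 + 561.78 + 491.13 = 970.79 m.
Depth below ground = 1121.5 − 970.79 = 150.7 m.

150.7 m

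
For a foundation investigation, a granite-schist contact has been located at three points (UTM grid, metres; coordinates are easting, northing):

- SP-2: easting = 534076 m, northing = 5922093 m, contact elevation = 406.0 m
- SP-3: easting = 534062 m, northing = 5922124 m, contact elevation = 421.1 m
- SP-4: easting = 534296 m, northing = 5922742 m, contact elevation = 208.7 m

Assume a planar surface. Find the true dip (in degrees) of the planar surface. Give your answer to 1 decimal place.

Two edge vectors: SP-2→SP-3 = (-14, 31, 15.1), SP-2→SP-4 = (220, 649, -197.3).
Normal n = (SP-2→SP-3) × (SP-2→SP-4) = (-15916.2, 559.8, -15906).
So ∂z/∂easting = −n_x/n_z = −1.00064 and ∂z/∂northing = −n_y/n_z = 0.03519.
Gradient magnitude |∇z| = √(a² + b²) = √(1.00128 + 0.00124) = 1.00126.
True dip = arctan(1.00126) = 45.0°, dipping toward E (azimuth ≈ 092°).

45.0°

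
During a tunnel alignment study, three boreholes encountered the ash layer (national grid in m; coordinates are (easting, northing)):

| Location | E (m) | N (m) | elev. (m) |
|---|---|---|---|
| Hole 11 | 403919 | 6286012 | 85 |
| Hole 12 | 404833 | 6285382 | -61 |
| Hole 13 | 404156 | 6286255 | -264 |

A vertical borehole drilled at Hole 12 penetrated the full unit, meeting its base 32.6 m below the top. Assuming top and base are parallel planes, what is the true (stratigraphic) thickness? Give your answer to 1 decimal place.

22.7 m

Two edge vectors: Hole 11→Hole 12 = (914, -630, -146), Hole 11→Hole 13 = (237, 243, -349).
Normal n = (Hole 11→Hole 12) × (Hole 11→Hole 13) = (255348, 284384, 371412).
So ∂z/∂E = −n_x/n_z = −0.68751 and ∂z/∂N = −n_y/n_z = −0.76568.
|∇z| = √(a²+b²) = 1.02905, so dip δ = arctan(1.02905) = 45.82°.
True thickness = vertical thickness × cos δ = 32.6 × cos 45.82° = 22.7 m.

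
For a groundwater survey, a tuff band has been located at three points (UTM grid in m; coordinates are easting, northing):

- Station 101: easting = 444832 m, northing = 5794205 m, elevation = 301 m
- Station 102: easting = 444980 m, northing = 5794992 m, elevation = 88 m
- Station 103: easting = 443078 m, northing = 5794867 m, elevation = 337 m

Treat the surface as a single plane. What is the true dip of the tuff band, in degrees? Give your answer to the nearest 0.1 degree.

Let the plane be z = a·easting + b·northing + c.
Station 102−Station 101: 148a + 787b = −213;  Station 103−Station 101: −1754a + 662b = 36.
Solving gives a = −0.11454, b = −0.24911.
Gradient magnitude |∇z| = √(a² + b²) = √(0.01312 + 0.06205) = 0.27418.
True dip = arctan(0.27418) = 15.3°, dipping toward NNE (azimuth ≈ 025°).

15.3°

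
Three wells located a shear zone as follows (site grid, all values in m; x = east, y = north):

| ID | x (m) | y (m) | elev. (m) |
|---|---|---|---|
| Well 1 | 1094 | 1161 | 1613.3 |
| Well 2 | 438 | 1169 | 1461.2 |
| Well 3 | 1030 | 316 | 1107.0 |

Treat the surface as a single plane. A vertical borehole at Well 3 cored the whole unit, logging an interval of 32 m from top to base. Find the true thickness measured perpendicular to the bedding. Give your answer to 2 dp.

27.10 m

Two edge vectors: Well 1→Well 2 = (-656, 8, -152.1), Well 1→Well 3 = (-64, -845, -506.3).
Normal n = (Well 1→Well 2) × (Well 1→Well 3) = (-132574.9, -322398.4, 554832).
So ∂z/∂x = −n_x/n_z = 0.23895 and ∂z/∂y = −n_y/n_z = 0.58107.
|∇z| = √(a²+b²) = 0.62829, so dip δ = arctan(0.62829) = 32.14°.
True thickness = vertical thickness × cos δ = 32 × cos 32.14° = 27.10 m.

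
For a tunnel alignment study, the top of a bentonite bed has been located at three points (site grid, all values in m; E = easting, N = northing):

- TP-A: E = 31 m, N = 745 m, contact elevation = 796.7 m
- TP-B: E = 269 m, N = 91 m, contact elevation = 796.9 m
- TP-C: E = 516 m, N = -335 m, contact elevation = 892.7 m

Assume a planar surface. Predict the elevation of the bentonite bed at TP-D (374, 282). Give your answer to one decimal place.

978.4 m

Two edge vectors: TP-A→TP-B = (238, -654, 0.2), TP-A→TP-C = (485, -1080, 96).
Normal n = (TP-A→TP-B) × (TP-A→TP-C) = (-62568, -22751, 60150).
So ∂z/∂E = −n_x/n_z = 1.04020 and ∂z/∂N = −n_y/n_z = 0.37824.
Intercept c from TP-A: 796.7 − 32.25 − 281.79 = 482.67.
At (374, 282): z = 389.0 + 106.7 + 482.67 = 978.4 m.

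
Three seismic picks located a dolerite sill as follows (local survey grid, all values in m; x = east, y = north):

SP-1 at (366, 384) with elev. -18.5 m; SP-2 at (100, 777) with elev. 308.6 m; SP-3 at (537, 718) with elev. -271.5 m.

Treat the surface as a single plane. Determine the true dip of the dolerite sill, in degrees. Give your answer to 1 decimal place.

53.3°

Let the plane be z = a·x + b·y + c.
SP-2−SP-1: −266a + 393b = 327.1;  SP-3−SP-1: 171a + 334b = −253.
Solving gives a = −1.33729, b = −0.07282.
Gradient magnitude |∇z| = √(a² + b²) = √(1.78835 + 0.00530) = 1.33927.
True dip = arctan(1.33927) = 53.3°, dipping toward E (azimuth ≈ 087°).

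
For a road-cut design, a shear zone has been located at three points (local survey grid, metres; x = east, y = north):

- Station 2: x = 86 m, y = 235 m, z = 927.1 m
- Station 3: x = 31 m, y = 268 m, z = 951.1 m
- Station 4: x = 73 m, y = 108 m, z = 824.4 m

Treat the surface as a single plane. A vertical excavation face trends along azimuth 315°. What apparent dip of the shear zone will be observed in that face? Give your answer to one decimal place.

Two edge vectors: Station 2→Station 3 = (-55, 33, 24), Station 2→Station 4 = (-13, -127, -102.7).
Normal n = (Station 2→Station 3) × (Station 2→Station 4) = (-341.1, -5960.5, 7414).
So ∂z/∂x = −n_x/n_z = 0.04601 and ∂z/∂y = −n_y/n_z = 0.80395.
Unit vector along 315° is (sin 315°, cos 315°) = (-0.7071, 0.7071).
Slope in that direction = a·(-0.7071) + b·(0.7071) = 0.53595.
Apparent dip = arctan|0.53595| = 28.2° (true dip is 38.8°, so apparent ≤ true as expected).

28.2°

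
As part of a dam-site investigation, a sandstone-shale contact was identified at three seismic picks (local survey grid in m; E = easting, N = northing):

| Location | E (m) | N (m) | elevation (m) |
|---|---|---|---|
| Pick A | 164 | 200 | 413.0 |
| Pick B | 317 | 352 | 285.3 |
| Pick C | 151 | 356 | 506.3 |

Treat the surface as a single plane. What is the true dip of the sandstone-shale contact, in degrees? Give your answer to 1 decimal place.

Let the plane be z = a·E + b·N + c.
Pick B−Pick A: 153a + 152b = −127.7;  Pick C−Pick A: −13a + 156b = 93.3.
Solving gives a = −1.31956, b = 0.48811.
Gradient magnitude |∇z| = √(a² + b²) = √(1.74125 + 0.23825) = 1.40695.
True dip = arctan(1.40695) = 54.6°, dipping toward ESE (azimuth ≈ 110°).

54.6°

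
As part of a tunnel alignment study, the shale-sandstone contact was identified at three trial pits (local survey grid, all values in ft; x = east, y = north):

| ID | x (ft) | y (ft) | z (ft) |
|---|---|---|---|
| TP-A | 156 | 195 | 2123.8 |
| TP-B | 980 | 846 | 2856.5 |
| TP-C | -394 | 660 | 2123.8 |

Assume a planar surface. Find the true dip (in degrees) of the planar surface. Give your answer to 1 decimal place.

35.4°

Two edge vectors: TP-A→TP-B = (824, 651, 732.7), TP-A→TP-C = (-550, 465, 0).
Normal n = (TP-A→TP-B) × (TP-A→TP-C) = (-340705.5, -402985, 741210).
So ∂z/∂x = −n_x/n_z = 0.45966 and ∂z/∂y = −n_y/n_z = 0.54369.
Gradient magnitude |∇z| = √(a² + b²) = √(0.21129 + 0.29559) = 0.71196.
True dip = arctan(0.71196) = 35.4°, dipping toward SW (azimuth ≈ 220°).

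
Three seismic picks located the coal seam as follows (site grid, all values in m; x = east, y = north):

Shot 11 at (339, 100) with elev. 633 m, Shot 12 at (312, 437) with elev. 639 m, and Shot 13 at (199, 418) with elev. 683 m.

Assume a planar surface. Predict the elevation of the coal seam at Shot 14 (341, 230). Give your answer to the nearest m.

Let the plane be z = a·x + b·y + c.
Shot 12−Shot 11: −27a + 337b = 6;  Shot 13−Shot 11: −140a + 318b = 50.
Solving gives a = −0.38716, b = −0.01321.
Then c = 633 − a·339 − b·100 = 765.57.
At (341, 230): z = −132.0 − 3.0 + 765.57 = 630.5 m.

631 m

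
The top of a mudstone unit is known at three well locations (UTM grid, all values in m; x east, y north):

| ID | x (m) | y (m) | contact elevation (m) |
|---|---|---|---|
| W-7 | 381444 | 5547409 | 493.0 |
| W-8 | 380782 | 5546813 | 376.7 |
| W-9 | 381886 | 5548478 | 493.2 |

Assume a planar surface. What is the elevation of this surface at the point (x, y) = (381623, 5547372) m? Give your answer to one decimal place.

Let the plane be z = a·x + b·y + c.
W-8−W-7: −662a − 596b = −116.3;  W-9−W-7: 442a + 1069b = 0.2.
Solving gives a = 0.279587211, b = −0.115413982.
Then c = 493 − a·381444 − b·5547409 = 534094.70.
At (381623, 5547372): z = 106696.9 − 640244.3 + 534094.70 = 547.3 m.

547.3 m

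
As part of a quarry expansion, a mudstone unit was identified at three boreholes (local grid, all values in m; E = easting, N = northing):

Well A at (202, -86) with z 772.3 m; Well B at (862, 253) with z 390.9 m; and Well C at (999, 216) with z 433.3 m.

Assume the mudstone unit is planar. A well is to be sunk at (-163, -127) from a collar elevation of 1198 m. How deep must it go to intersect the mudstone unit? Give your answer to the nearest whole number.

Two edge vectors: Well A→Well B = (660, 339, -381.4), Well A→Well C = (797, 302, -339).
Normal n = (Well A→Well B) × (Well A→Well C) = (261.8, -80235.8, -70863).
So ∂z/∂E = −n_x/n_z = 0.00369 and ∂z/∂N = −n_y/n_z = −1.13227.
Intercept c from Well A: 772.3 − 0.75 − 97.37 = 674.18.
At (-163, -127): z_contact = −0.6 + 143.8 + 674.18 = 817.4 m.
Depth below ground = 1198 − 817.4 = 381 m.

381 m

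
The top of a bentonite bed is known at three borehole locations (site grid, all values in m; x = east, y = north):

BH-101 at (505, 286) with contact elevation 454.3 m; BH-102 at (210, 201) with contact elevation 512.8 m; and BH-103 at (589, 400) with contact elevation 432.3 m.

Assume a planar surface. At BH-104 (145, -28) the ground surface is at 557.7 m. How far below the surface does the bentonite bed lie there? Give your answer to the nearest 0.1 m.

Two edge vectors: BH-101→BH-102 = (-295, -85, 58.5), BH-101→BH-103 = (84, 114, -22).
Normal n = (BH-101→BH-102) × (BH-101→BH-103) = (-4799, -1576, -26490).
So ∂z/∂x = −n_x/n_z = −0.18116 and ∂z/∂y = −n_y/n_z = −0.05949.
Intercept c from BH-101: 454.3 + 91.49 + 17.02 = 562.80.
At (145, -28): z_contact = −26.27 + 1.67 + 562.80 = 538.20 m.
Depth below ground = 557.7 − 538.20 = 19.5 m.

19.5 m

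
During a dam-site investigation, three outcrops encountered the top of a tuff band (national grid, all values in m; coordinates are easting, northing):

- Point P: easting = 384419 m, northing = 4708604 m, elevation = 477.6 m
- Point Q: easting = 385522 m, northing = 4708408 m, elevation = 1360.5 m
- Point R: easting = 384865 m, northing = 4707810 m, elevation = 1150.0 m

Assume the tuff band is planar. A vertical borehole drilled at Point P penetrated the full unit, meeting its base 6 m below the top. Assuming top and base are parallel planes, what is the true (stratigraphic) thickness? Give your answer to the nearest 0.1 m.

4.6 m

Two edge vectors: Point P→Point Q = (1103, -196, 882.9), Point P→Point R = (446, -794, 672.4).
Normal n = (Point P→Point Q) × (Point P→Point R) = (569232.2, -347883.8, -788366).
So ∂z/∂easting = −n_x/n_z = 0.72204 and ∂z/∂northing = −n_y/n_z = −0.44127.
|∇z| = √(a²+b²) = 0.84621, so dip δ = arctan(0.84621) = 40.24°.
True thickness = vertical thickness × cos δ = 6 × cos 40.24° = 4.6 m.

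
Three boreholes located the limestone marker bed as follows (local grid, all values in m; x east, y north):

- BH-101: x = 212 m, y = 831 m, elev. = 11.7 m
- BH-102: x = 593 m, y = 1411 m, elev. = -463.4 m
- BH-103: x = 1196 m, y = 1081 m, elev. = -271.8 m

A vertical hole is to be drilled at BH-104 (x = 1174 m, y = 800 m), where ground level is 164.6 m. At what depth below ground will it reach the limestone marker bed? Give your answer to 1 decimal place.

221.8 m

Let the plane be z = a·x + b·y + c.
BH-102−BH-101: 381a + 580b = −475.1;  BH-103−BH-101: 984a + 250b = −283.5.
Solving gives a = −0.096021, b = −0.756062.
Then c = 11.7 − a·212 − b·831 = 660.34.
At (1174, 800): z_contact = −112.73 − 604.85 + 660.34 = -57.23 m.
Depth below ground = 164.6 − (-57.23) = 221.8 m.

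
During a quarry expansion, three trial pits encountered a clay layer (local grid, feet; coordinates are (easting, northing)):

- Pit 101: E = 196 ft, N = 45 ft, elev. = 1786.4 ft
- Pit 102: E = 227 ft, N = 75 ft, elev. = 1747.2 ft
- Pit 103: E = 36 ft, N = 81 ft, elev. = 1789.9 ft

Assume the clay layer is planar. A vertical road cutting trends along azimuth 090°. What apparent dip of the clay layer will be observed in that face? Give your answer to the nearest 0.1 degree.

14.4°

Two edge vectors: Pit 101→Pit 102 = (31, 30, -39.2), Pit 101→Pit 103 = (-160, 36, 3.5).
Normal n = (Pit 101→Pit 102) × (Pit 101→Pit 103) = (1516.2, 6163.5, 5916).
So ∂z/∂E = −n_x/n_z = −0.25629 and ∂z/∂N = −n_y/n_z = −1.04184.
Unit vector along 090° is (sin 90°, cos 90°) = (1.0000, 0.0000).
Slope in that direction = a·(1.0000) + b·(0.0000) = −0.25629.
Apparent dip = arctan|0.25629| = 14.4° (true dip is 47.0°, so apparent ≤ true as expected).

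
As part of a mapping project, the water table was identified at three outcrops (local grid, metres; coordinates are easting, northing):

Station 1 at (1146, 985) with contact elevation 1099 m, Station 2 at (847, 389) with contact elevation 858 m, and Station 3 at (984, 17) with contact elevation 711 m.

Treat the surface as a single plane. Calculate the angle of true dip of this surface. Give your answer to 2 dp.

Two edge vectors: Station 1→Station 2 = (-299, -596, -241), Station 1→Station 3 = (-162, -968, -388).
Normal n = (Station 1→Station 2) × (Station 1→Station 3) = (-2040, -76970, 192880).
So ∂z/∂easting = −n_x/n_z = 0.01058 and ∂z/∂northing = −n_y/n_z = 0.39906.
Gradient magnitude |∇z| = √(a² + b²) = √(0.00011 + 0.15925) = 0.39920.
True dip = arctan(0.39920) = 21.76°, dipping toward S (azimuth ≈ 182°).

21.76°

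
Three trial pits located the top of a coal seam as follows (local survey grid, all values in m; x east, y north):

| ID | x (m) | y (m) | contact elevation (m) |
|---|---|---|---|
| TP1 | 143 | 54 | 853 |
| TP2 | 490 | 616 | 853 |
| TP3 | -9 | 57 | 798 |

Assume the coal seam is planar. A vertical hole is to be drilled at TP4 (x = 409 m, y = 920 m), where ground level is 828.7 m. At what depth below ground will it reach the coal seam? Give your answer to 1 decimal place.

Two edge vectors: TP1→TP2 = (347, 562, 0), TP1→TP3 = (-152, 3, -55).
Normal n = (TP1→TP2) × (TP1→TP3) = (-30910, 19085, 86465).
So ∂z/∂x = −n_x/n_z = 0.35749 and ∂z/∂y = −n_y/n_z = −0.22073.
Intercept c from TP1: 853 − 51.12 + 11.92 = 813.80.
At (409, 920): z_contact = 146.21 − 203.07 + 813.80 = 756.94 m.
Depth below ground = 828.7 − 756.94 = 71.8 m.

71.8 m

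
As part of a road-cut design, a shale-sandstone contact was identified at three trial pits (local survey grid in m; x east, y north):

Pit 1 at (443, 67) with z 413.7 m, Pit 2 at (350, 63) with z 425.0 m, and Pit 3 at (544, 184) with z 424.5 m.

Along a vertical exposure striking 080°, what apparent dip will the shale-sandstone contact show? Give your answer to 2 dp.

5.30°

Let the plane be z = a·x + b·y + c.
Pit 2−Pit 1: −93a − 4b = 11.3;  Pit 3−Pit 1: 101a + 117b = 10.8.
Solving gives a = −0.13031, b = 0.20480.
Unit vector along 080° is (sin 80°, cos 80°) = (0.9848, 0.1736).
Slope in that direction = a·(0.9848) + b·(0.1736) = −0.09277.
Apparent dip = arctan|0.09277| = 5.30° (true dip is 13.6°, so apparent ≤ true as expected).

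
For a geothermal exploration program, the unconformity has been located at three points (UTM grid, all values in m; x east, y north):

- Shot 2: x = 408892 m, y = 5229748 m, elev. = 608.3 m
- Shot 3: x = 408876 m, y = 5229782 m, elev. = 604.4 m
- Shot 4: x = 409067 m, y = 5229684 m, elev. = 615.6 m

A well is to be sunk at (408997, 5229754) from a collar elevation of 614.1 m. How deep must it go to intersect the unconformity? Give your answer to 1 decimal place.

Let the plane be z = a·x + b·y + c.
Shot 3−Shot 2: −16a + 34b = −3.9;  Shot 4−Shot 2: 175a − 64b = 7.3.
Solving gives a = −0.000284206, b = −0.114839626.
Then c = 608.3 − a·408892 − b·5229748 = 601306.82.
At (408997, 5229754): z_contact = −116.24 − 600583.00 + 601306.82 = 607.58 m.
Depth below ground = 614.1 − 607.58 = 6.5 m.

6.5 m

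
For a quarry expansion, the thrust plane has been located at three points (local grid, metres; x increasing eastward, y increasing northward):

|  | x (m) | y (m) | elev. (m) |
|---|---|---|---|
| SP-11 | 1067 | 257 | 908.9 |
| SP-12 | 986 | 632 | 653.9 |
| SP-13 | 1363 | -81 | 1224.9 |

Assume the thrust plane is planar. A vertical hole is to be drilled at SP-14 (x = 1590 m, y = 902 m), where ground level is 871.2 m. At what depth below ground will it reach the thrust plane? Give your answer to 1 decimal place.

145.0 m

Let the plane be z = a·x + b·y + c.
SP-12−SP-11: −81a + 375b = −255;  SP-13−SP-11: 296a − 338b = 316.
Solving gives a = 0.386382, b = −0.596542.
Then c = 908.9 − a·1067 − b·257 = 649.94.
At (1590, 902): z_contact = 614.35 − 538.08 + 649.94 = 726.21 m.
Depth below ground = 871.2 − 726.21 = 145.0 m.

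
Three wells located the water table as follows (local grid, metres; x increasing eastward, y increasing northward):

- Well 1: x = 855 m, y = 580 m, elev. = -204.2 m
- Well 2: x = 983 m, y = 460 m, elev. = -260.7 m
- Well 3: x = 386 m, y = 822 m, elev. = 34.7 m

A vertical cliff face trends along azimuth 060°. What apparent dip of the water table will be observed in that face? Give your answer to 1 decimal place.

Let the plane be z = a·x + b·y + c.
Well 2−Well 1: 128a − 120b = −56.5;  Well 3−Well 1: −469a + 242b = 238.9.
Solving gives a = −0.59259, b = −0.16127.
Unit vector along 060° is (sin 60°, cos 60°) = (0.8660, 0.5000).
Slope in that direction = a·(0.8660) + b·(0.5000) = −0.59384.
Apparent dip = arctan|0.59384| = 30.7° (true dip is 31.6°, so apparent ≤ true as expected).

30.7°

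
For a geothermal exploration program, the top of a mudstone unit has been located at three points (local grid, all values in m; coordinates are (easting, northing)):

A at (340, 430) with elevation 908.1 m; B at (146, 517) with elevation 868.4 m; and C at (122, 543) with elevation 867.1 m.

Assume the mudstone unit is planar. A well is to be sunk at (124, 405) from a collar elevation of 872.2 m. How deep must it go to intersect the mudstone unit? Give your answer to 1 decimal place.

Two edge vectors: A→B = (-194, 87, -39.7), A→C = (-218, 113, -41).
Normal n = (A→B) × (A→C) = (919.1, 700.6, -2956).
So ∂z/∂E = −n_x/n_z = 0.31093 and ∂z/∂N = −n_y/n_z = 0.23701.
Intercept c from A: 908.1 − 105.72 − 101.91 = 700.47.
At (124, 405): z_contact = 38.55 + 95.99 + 700.47 = 835.01 m.
Depth below ground = 872.2 − 835.01 = 37.2 m.

37.2 m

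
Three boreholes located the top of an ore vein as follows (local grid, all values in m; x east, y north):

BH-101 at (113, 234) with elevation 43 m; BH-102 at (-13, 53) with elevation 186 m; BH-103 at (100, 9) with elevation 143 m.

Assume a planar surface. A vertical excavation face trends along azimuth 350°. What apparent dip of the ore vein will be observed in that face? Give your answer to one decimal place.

17.4°

Two edge vectors: BH-101→BH-102 = (-126, -181, 143), BH-101→BH-103 = (-13, -225, 100).
Normal n = (BH-101→BH-102) × (BH-101→BH-103) = (14075, 10741, 25997).
So ∂z/∂x = −n_x/n_z = −0.54141 and ∂z/∂y = −n_y/n_z = −0.41316.
Unit vector along 350° is (sin 350°, cos 350°) = (-0.1736, 0.9848).
Slope in that direction = a·(-0.1736) + b·(0.9848) = −0.31287.
Apparent dip = arctan|0.31287| = 17.4° (true dip is 34.3°, so apparent ≤ true as expected).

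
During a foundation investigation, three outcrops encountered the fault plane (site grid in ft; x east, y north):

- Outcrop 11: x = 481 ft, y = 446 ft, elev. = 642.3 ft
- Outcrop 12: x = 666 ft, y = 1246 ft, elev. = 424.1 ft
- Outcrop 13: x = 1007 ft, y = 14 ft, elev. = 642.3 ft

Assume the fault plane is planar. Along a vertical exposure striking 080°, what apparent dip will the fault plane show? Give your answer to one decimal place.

12.7°

Two edge vectors: Outcrop 11→Outcrop 12 = (185, 800, -218.2), Outcrop 11→Outcrop 13 = (526, -432, 0).
Normal n = (Outcrop 11→Outcrop 12) × (Outcrop 11→Outcrop 13) = (-94262.4, -114773.2, -500720).
So ∂z/∂x = −n_x/n_z = −0.18825 and ∂z/∂y = −n_y/n_z = −0.22922.
Unit vector along 080° is (sin 80°, cos 80°) = (0.9848, 0.1736).
Slope in that direction = a·(0.9848) + b·(0.1736) = −0.22520.
Apparent dip = arctan|0.22520| = 12.7° (true dip is 16.5°, so apparent ≤ true as expected).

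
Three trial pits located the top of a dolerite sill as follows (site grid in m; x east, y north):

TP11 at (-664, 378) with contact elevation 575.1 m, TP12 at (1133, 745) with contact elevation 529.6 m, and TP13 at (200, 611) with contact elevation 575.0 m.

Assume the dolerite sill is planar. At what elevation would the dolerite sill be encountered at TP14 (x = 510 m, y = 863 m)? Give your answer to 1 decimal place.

Two edge vectors: TP11→TP12 = (1797, 367, -45.5), TP11→TP13 = (864, 233, -0.1).
Normal n = (TP11→TP12) × (TP11→TP13) = (10564.8, -39132.3, 101613).
So ∂z/∂x = −n_x/n_z = −0.103971 and ∂z/∂y = −n_y/n_z = 0.385111.
Intercept c from TP11: 575.1 − 69.04 − 145.57 = 360.49.
At (510, 863): z = −53.0 + 332.4 + 360.49 = 639.8 m.

639.8 m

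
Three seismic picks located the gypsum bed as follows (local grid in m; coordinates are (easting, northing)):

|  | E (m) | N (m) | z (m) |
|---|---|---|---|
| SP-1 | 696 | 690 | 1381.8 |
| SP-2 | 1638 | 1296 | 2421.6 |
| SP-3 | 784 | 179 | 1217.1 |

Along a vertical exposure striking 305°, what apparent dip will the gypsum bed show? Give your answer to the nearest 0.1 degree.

Let the plane be z = a·E + b·N + c.
SP-2−SP-1: 942a + 606b = 1039.8;  SP-3−SP-1: 88a − 511b = −164.7.
Solving gives a = 0.80707, b = 0.46129.
Unit vector along 305° is (sin 305°, cos 305°) = (-0.8192, 0.5736).
Slope in that direction = a·(-0.8192) + b·(0.5736) = −0.39652.
Apparent dip = arctan|0.39652| = 21.6° (true dip is 42.9°, so apparent ≤ true as expected).

21.6°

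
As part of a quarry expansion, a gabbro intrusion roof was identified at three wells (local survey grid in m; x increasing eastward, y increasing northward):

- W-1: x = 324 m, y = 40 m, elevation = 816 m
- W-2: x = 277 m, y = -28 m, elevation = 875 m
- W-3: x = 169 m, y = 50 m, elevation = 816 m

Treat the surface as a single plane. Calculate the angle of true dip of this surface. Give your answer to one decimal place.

Let the plane be z = a·x + b·y + c.
W-2−W-1: −47a − 68b = 59;  W-3−W-1: −155a + 10b = 0.
Solving gives a = −0.05359, b = −0.83061.
Gradient magnitude |∇z| = √(a² + b²) = √(0.00287 + 0.68991) = 0.83234.
True dip = arctan(0.83234) = 39.8°, dipping toward N (azimuth ≈ 004°).

39.8°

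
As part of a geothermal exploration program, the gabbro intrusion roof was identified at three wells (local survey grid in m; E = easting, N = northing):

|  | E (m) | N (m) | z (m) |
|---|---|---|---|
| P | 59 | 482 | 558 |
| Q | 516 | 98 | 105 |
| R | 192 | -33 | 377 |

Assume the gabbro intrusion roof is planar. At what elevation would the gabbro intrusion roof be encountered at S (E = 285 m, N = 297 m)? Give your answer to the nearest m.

Let the plane be z = a·E + b·N + c.
Q−P: 457a − 384b = −453;  R−P: 133a − 515b = −181.
Solving gives a = −0.88880, b = 0.12192.
Then c = 558 − a·59 − b·482 = 551.67.
At (285, 297): z = −253.3 + 36.2 + 551.67 = 334.6 m.

335 m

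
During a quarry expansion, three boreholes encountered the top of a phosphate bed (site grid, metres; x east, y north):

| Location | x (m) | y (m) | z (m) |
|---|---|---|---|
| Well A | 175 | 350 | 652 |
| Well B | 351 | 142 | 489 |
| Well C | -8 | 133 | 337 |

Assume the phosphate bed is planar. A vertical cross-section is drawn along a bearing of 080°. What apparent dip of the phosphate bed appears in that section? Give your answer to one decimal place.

Two edge vectors: Well A→Well B = (176, -208, -163), Well A→Well C = (-183, -217, -315).
Normal n = (Well A→Well B) × (Well A→Well C) = (30149, 85269, -76256).
So ∂z/∂x = −n_x/n_z = 0.39537 and ∂z/∂y = −n_y/n_z = 1.11819.
Unit vector along 080° is (sin 80°, cos 80°) = (0.9848, 0.1736).
Slope in that direction = a·(0.9848) + b·(0.1736) = 0.58353.
Apparent dip = arctan|0.58353| = 30.3° (true dip is 49.9°, so apparent ≤ true as expected).

30.3°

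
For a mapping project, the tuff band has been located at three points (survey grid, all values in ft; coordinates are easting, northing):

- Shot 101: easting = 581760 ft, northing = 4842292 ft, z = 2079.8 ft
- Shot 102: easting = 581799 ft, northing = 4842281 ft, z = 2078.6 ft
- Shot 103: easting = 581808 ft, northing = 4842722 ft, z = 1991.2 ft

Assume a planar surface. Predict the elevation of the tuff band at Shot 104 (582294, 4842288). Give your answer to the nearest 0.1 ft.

Let the plane be z = a·easting + b·northing + c.
Shot 102−Shot 101: 39a − 11b = −1.2;  Shot 103−Shot 101: 48a + 430b = −88.6.
Solving gives a = −0.086171812, b = −0.196427333.
Then c = 2079.8 − a·581760 − b·4842292 = 1003369.61.
At (582294, 4842288): z = −50177.3 − 951157.7 + 1003369.61 = 2034.6 ft.

2034.6 ft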